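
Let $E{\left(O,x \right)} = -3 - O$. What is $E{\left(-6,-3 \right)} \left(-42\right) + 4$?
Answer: $-122$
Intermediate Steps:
$E{\left(-6,-3 \right)} \left(-42\right) + 4 = \left(-3 - -6\right) \left(-42\right) + 4 = \left(-3 + 6\right) \left(-42\right) + 4 = 3 \left(-42\right) + 4 = -126 + 4 = -122$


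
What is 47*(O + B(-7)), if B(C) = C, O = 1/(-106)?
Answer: -34921/106 ≈ -329.44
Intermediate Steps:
O = -1/106 ≈ -0.0094340
47*(O + B(-7)) = 47*(-1/106 - 7) = 47*(-743/106) = -34921/106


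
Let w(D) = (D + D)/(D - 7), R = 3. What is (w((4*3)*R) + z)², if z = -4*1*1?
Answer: 1936/841 ≈ 2.3020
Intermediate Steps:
z = -4 (z = -4*1 = -4)
w(D) = 2*D/(-7 + D) (w(D) = (2*D)/(-7 + D) = 2*D/(-7 + D))
(w((4*3)*R) + z)² = (2*((4*3)*3)/(-7 + (4*3)*3) - 4)² = (2*(12*3)/(-7 + 12*3) - 4)² = (2*36/(-7 + 36) - 4)² = (2*36/29 - 4)² = (2*36*(1/29) - 4)² = (72/29 - 4)² = (-44/29)² = 1936/841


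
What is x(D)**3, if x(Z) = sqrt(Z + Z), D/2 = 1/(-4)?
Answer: -I ≈ -1.0*I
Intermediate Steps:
D = -1/2 (D = 2/(-4) = 2*(-1/4) = -1/2 ≈ -0.50000)
x(Z) = sqrt(2)*sqrt(Z) (x(Z) = sqrt(2*Z) = sqrt(2)*sqrt(Z))
x(D)**3 = (sqrt(2)*sqrt(-1/2))**3 = (sqrt(2)*(I*sqrt(2)/2))**3 = I**3 = -I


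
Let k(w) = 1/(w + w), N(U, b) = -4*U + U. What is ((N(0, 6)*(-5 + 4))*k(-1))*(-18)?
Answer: 0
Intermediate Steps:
N(U, b) = -3*U
k(w) = 1/(2*w)
((N(0, 6)*(-5 + 4))*k(-1))*(-18) = (((-3*0)*(-5 + 4))*((½)/(-1)))*(-18) = ((0*(-1))*((½)*(-1)))*(-18) = (0*(-½))*(-18) = 0*(-18) = 0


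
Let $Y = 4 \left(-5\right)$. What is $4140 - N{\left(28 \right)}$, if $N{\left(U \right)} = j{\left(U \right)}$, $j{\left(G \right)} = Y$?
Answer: $4160$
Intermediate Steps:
$Y = -20$
$j{\left(G \right)} = -20$
$N{\left(U \right)} = -20$
$4140 - N{\left(28 \right)} = 4140 - -20 = 4140 + 20 = 4160$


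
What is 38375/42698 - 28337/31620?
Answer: 1742137/675055380 ≈ 0.0025807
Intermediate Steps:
38375/42698 - 28337/31620 = 1742137/675055380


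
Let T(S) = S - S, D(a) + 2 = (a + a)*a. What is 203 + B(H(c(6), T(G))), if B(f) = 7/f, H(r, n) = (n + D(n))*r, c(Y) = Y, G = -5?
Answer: 2429/12 ≈ 202.42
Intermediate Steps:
D(a) = -2 + 2*a² (D(a) = -2 + (a + a)*a = -2 + (2*a)*a = -2 + 2*a²)
T(S) = 0
H(r, n) = r*(-2 + n + 2*n²) (H(r, n) = (n + (-2 + 2*n²))*r = (-2 + n + 2*n²)*r = r*(-2 + n + 2*n²))
203 + B(H(c(6), T(G))) = 203 + 7/((6*(-2 + 0 + 2*0²))) = 203 + 7/((6*(-2 + 0 + 2*0))) = 203 + 7/((6*(-2 + 0 + 0))) = 203 + 7/((6*(-2))) = 203 + 7/(-12) = 203 + 7*(-1/12) = 203 - 7/12 = 2429/12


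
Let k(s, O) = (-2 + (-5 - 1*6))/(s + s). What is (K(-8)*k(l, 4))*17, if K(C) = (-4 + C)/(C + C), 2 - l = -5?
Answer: -663/56 ≈ -11.839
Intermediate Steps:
l = 7 (l = 2 - 1*(-5) = 2 + 5 = 7)
K(C) = (-4 + C)/(2*C) (K(C) = (-4 + C)/((2*C)) = (-4 + C)*(1/(2*C)) = (-4 + C)/(2*C))
k(s, O) = -13/(2*s) (k(s, O) = (-2 + (-5 - 6))/((2*s)) = (-2 - 11)*(1/(2*s)) = -13/(2*s))
(K(-8)*k(l, 4))*17 = (((1/2)*(-4 - 8)/(-8))*(-13/2/7))*17 = (((1/2)*(-1/8)*(-12))*(-13/2*1/7))*17 = ((3/4)*(-13/14))*17 = -39/56*17 = -663/56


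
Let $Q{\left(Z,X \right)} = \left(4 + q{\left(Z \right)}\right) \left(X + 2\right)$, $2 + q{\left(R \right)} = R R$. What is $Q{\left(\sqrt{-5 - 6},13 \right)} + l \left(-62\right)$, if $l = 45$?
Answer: $-2925$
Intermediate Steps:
$q{\left(R \right)} = -2 + R^{2}$ ($q{\left(R \right)} = -2 + R R = -2 + R^{2}$)
$Q{\left(Z,X \right)} = \left(2 + X\right) \left(2 + Z^{2}\right)$ ($Q{\left(Z,X \right)} = \left(4 + \left(-2 + Z^{2}\right)\right) \left(X + 2\right) = \left(2 + Z^{2}\right) \left(2 + X\right) = \left(2 + X\right) \left(2 + Z^{2}\right)$)
$Q{\left(\sqrt{-5 - 6},13 \right)} + l \left(-62\right) = \left(4 + 2 \cdot 13 + 2 \left(\sqrt{-5 - 6}\right)^{2} + 13 \left(\sqrt{-5 - 6}\right)^{2}\right) + 45 \left(-62\right) = \left(4 + 26 + 2 \left(\sqrt{-11}\right)^{2} + 13 \left(\sqrt{-11}\right)^{2}\right) - 2790 = \left(4 + 26 + 2 \left(i \sqrt{11}\right)^{2} + 13 \left(i \sqrt{11}\right)^{2}\right) - 2790 = \left(4 + 26 + 2 \left(-11\right) + 13 \left(-11\right)\right) - 2790 = \left(4 + 26 - 22 - 143\right) - 2790 = -135 - 2790 = -2925$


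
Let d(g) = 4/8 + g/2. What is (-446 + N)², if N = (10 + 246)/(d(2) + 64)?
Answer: 3354031396/17161 ≈ 1.9545e+5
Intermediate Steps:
d(g) = ½ + g/2 (d(g) = 4*(⅛) + g*(½) = ½ + g/2)
N = 512/131 (N = (10 + 246)/((½ + (½)*2) + 64) = 256/((½ + 1) + 64) = 256/(3/2 + 64) = 256/(131/2) = 256*(2/131) = 512/131 ≈ 3.9084)
(-446 + N)² = (-446 + 512/131)² = (-57914/131)² = 3354031396/17161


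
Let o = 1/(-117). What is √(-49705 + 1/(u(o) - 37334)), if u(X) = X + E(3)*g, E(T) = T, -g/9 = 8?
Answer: 2*I*√239845674684089443/4393351 ≈ 222.95*I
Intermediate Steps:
g = -72 (g = -9*8 = -72)
o = -1/117 ≈ -0.0085470
u(X) = -216 + X (u(X) = X + 3*(-72) = X - 216 = -216 + X)
√(-49705 + 1/(u(o) - 37334)) = √(-49705 + 1/((-216 - 1/117) - 37334)) = √(-49705 + 1/(-25273/117 - 37334)) = √(-49705 + 1/(-4393351/117)) = √(-49705 - 117/4393351) = √(-218371511572/4393351) = 2*I*√239845674684089443/4393351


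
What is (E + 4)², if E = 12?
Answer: 256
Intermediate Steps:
(E + 4)² = (12 + 4)² = 16² = 256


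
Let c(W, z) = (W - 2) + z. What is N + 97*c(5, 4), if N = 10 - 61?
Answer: 628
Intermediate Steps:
c(W, z) = -2 + W + z (c(W, z) = (-2 + W) + z = -2 + W + z)
N = -51
N + 97*c(5, 4) = -51 + 97*(-2 + 5 + 4) = -51 + 97*7 = -51 + 679 = 628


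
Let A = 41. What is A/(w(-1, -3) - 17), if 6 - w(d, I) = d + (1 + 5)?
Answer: -41/16 ≈ -2.5625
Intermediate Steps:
w(d, I) = -d (w(d, I) = 6 - (d + (1 + 5)) = 6 - (d + 6) = 6 - (6 + d) = 6 + (-6 - d) = -d)
A/(w(-1, -3) - 17) = 41/(-1*(-1) - 17) = 41/(1 - 17) = 41/(-16) = -1/16*41 = -41/16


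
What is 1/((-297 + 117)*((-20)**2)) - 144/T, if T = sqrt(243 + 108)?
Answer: -1/72000 - 16*sqrt(39)/13 ≈ -7.6862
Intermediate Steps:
T = 3*sqrt(39) (T = sqrt(351) = 3*sqrt(39) ≈ 18.735)
1/((-297 + 117)*((-20)**2)) - 144/T = 1/((-297 + 117)*((-20)**2)) - 144*sqrt(39)/117 = 1/(-180*400) - 16*sqrt(39)/13 = -1/180*1/400 - 16*sqrt(39)/13 = -1/72000 - 16*sqrt(39)/13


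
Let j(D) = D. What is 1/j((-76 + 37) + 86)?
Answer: 1/47 ≈ 0.021277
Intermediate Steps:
1/j((-76 + 37) + 86) = 1/((-76 + 37) + 86) = 1/(-39 + 86) = 1/47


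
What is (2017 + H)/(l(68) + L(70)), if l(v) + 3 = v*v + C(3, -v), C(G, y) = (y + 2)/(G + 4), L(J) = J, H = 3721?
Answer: 40166/32771 ≈ 1.2257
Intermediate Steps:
C(G, y) = (2 + y)/(4 + G)
l(v) = -19/7 + v² - v/7 (l(v) = -3 + (v*v + (2 - v)/(4 + 3)) = -3 + (v² + (2 - v)/7) = -3 + (v² + (2/7 - v/7)) = -3 + (2/7 + v² - v/7) = -19/7 + v² - v/7)
(2017 + H)/(l(68) + L(70)) = (2017 + 3721)/((-19/7 + 68² - ⅐*68) + 70) = 5738/((-19/7 + 4624 - 68/7) + 70) = 5738/(32281/7 + 70) = 5738/(32771/7) = 5738*(7/32771) = 40166/32771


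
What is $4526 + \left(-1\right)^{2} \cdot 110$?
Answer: $4636$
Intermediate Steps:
$4526 + \left(-1\right)^{2} \cdot 110 = 4526 + 1 \cdot 110 = 4526 + 110 = 4636$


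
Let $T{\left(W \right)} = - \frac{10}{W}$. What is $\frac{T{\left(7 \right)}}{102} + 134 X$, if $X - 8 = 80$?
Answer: $\frac{4209739}{357} \approx 11792.0$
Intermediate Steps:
$X = 88$ ($X = 8 + 80 = 88$)
$\frac{T{\left(7 \right)}}{102} + 134 X = \frac{\left(-10\right) \frac{1}{7}}{102} + 134 \cdot 88 = \left(-10\right) \frac{1}{7} \cdot \frac{1}{102} + 11792 = \left(- \frac{10}{7}\right) \frac{1}{102} + 11792 = - \frac{5}{357} + 11792 = \frac{4209739}{357}$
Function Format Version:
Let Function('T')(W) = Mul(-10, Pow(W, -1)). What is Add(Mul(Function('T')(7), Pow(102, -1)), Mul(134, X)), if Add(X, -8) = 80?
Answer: Rational(4209739, 357) ≈ 11792.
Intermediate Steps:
X = 88 (X = Add(8, 80) = 88)
Add(Mul(Function('T')(7), Pow(102, -1)), Mul(134, X)) = Add(Mul(Mul(-10, Pow(7, -1)), Pow(102, -1)), Mul(134, 88)) = Add(Mul(Mul(-10, Rational(1, 7)), Rational(1, 102)), 11792) = Add(Mul(Rational(-10, 7), Rational(1, 102)), 11792) = Add(Rational(-5, 357), 11792) = Rational(4209739, 357)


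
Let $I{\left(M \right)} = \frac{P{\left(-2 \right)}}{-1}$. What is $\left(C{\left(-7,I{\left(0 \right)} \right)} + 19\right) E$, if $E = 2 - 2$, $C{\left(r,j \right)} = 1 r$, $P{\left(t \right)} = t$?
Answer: $0$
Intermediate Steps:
$I{\left(M \right)} = 2$ ($I{\left(M \right)} = - \frac{2}{-1} = \left(-2\right) \left(-1\right) = 2$)
$C{\left(r,j \right)} = r$
$E = 0$
$\left(C{\left(-7,I{\left(0 \right)} \right)} + 19\right) E = \left(-7 + 19\right) 0 = 12 \cdot 0 = 0$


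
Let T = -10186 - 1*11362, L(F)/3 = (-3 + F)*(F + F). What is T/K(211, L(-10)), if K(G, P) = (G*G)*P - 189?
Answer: -21548/34726191 ≈ -0.00062051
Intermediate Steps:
L(F) = 6*F*(-3 + F) (L(F) = 3*((-3 + F)*(F + F)) = 3*((-3 + F)*(2*F)) = 3*(2*F*(-3 + F)) = 6*F*(-3 + F))
T = -21548 (T = -10186 - 11362 = -21548)
K(G, P) = -189 + P*G**2 (K(G, P) = G**2*P - 189 = P*G**2 - 189 = -189 + P*G**2)
T/K(211, L(-10)) = -21548/(-189 + (6*(-10)*(-3 - 10))*211**2) = -21548/(-189 + (6*(-10)*(-13))*44521) = -21548/(-189 + 780*44521) = -21548/(-189 + 34726380) = -21548/34726191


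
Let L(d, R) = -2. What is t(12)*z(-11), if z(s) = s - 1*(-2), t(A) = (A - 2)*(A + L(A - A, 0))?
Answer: -900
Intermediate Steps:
t(A) = (-2 + A)**2 (t(A) = (A - 2)*(A - 2) = (-2 + A)*(-2 + A) = (-2 + A)**2)
z(s) = 2 + s (z(s) = s + 2 = 2 + s)
t(12)*z(-11) = (4 + 12**2 - 4*12)*(2 - 11) = (4 + 144 - 48)*(-9) = 100*(-9) = -900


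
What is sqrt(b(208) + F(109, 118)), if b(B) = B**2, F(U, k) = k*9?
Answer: sqrt(44326) ≈ 210.54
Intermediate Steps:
F(U, k) = 9*k
sqrt(b(208) + F(109, 118)) = sqrt(208**2 + 9*118) = sqrt(43264 + 1062) = sqrt(44326)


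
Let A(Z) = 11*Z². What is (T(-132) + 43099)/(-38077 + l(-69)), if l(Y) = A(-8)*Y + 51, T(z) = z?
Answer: -42967/86602 ≈ -0.49614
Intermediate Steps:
l(Y) = 51 + 704*Y (l(Y) = (11*(-8)²)*Y + 51 = (11*64)*Y + 51 = 704*Y + 51 = 51 + 704*Y)
(T(-132) + 43099)/(-38077 + l(-69)) = (-132 + 43099)/(-38077 + (51 + 704*(-69))) = 42967/(-38077 + (51 - 48576)) = 42967/(-38077 - 48525) = 42967/(-86602) = 42967*(-1/86602) = -42967/86602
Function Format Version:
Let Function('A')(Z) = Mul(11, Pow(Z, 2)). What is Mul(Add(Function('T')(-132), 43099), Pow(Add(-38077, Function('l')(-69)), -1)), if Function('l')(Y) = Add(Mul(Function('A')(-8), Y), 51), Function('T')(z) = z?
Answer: Rational(-42967, 86602) ≈ -0.49614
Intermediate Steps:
Function('l')(Y) = Add(51, Mul(704, Y)) (Function('l')(Y) = Add(Mul(Mul(11, Pow(-8, 2)), Y), 51) = Add(Mul(Mul(11, 64), Y), 51) = Add(Mul(704, Y), 51) = Add(51, Mul(704, Y)))
Mul(Add(Function('T')(-132), 43099), Pow(Add(-38077, Function('l')(-69)), -1)) = Mul(Add(-132, 43099), Pow(Add(-38077, Add(51, Mul(704, -69))), -1)) = Mul(42967, Pow(Add(-38077, Add(51, -48576)), -1)) = Mul(42967, Pow(Add(-38077, -48525), -1)) = Mul(42967, Pow(-86602, -1)) = Mul(42967, Rational(-1, 86602)) = Rational(-42967, 86602)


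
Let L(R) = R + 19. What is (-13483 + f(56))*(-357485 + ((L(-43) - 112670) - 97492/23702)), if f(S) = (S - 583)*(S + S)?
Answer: 404019160418025/11851 ≈ 3.4092e+10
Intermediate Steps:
f(S) = 2*S*(-583 + S) (f(S) = (-583 + S)*(2*S) = 2*S*(-583 + S))
L(R) = 19 + R
(-13483 + f(56))*(-357485 + ((L(-43) - 112670) - 97492/23702)) = (-13483 + 2*56*(-583 + 56))*(-357485 + (((19 - 43) - 112670) - 97492/23702)) = (-13483 + 2*56*(-527))*(-357485 + ((-24 - 112670) - 97492*1/23702)) = (-13483 - 59024)*(-357485 + (-112694 - 48746/11851)) = -72507*(-357485 - 1335585340/11851) = -72507*(-5572140075/11851) = 404019160418025/11851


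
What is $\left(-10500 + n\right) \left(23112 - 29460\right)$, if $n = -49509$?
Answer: $380937132$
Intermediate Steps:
$\left(-10500 + n\right) \left(23112 - 29460\right) = \left(-10500 - 49509\right) \left(23112 - 29460\right) = \left(-60009\right) \left(-6348\right) = 380937132$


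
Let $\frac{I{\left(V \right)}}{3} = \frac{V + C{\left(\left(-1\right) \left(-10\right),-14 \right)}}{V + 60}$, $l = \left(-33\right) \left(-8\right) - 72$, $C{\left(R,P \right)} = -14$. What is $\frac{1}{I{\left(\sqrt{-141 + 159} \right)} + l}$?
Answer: $\frac{38065}{7281113} - \frac{37 \sqrt{2}}{7281113} \approx 0.0052207$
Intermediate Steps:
$l = 192$ ($l = 264 - 72 = 192$)
$I{\left(V \right)} = \frac{3 \left(-14 + V\right)}{60 + V}$ ($I{\left(V \right)} = 3 \frac{V - 14}{V + 60} = 3 \frac{-14 + V}{60 + V} = \frac{3 \left(-14 + V\right)}{60 + V}$)
$\frac{1}{I{\left(\sqrt{-141 + 159} \right)} + l} = \frac{1}{\frac{3 \left(-14 + \sqrt{-141 + 159}\right)}{60 + \sqrt{-141 + 159}} + 192} = \frac{1}{\frac{3 \left(-14 + \sqrt{18}\right)}{60 + \sqrt{18}} + 192} = \frac{1}{\frac{3 \left(-14 + 3 \sqrt{2}\right)}{60 + 3 \sqrt{2}} + 192} = \frac{1}{192 + \frac{3 \left(-14 + 3 \sqrt{2}\right)}{60 + 3 \sqrt{2}}}$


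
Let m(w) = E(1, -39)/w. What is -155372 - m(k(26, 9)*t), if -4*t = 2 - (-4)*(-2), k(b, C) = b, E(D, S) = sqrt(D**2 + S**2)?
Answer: -155372 - sqrt(1522)/39 ≈ -1.5537e+5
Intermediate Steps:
t = 3/2 (t = -(2 - (-4)*(-2))/4 = -(2 - 1*8)/4 = -(2 - 8)/4 = -1/4*(-6) = 3/2 ≈ 1.5000)
m(w) = sqrt(1522)/w (m(w) = sqrt(1**2 + (-39)**2)/w = sqrt(1 + 1521)/w = sqrt(1522)/w)
-155372 - m(k(26, 9)*t) = -155372 - sqrt(1522)/(26*(3/2)) = -155372 - sqrt(1522)/39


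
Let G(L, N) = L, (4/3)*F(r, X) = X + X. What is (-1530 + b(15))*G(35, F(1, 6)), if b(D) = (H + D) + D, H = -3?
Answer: -52605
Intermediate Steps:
F(r, X) = 3*X/2 (F(r, X) = 3*(X + X)/4 = 3*(2*X)/4 = 3*X/2)
b(D) = -3 + 2*D (b(D) = (-3 + D) + D = -3 + 2*D)
(-1530 + b(15))*G(35, F(1, 6)) = (-1530 + (-3 + 2*15))*35 = (-1530 + (-3 + 30))*35 = (-1530 + 27)*35 = -1503*35 = -52605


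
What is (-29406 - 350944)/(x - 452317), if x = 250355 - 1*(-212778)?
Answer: -190175/5408 ≈ -35.165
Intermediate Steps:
x = 463133 (x = 250355 + 212778 = 463133)
(-29406 - 350944)/(x - 452317) = (-29406 - 350944)/(463133 - 452317) = -380350/10816 = -380350*1/10816 = -190175/5408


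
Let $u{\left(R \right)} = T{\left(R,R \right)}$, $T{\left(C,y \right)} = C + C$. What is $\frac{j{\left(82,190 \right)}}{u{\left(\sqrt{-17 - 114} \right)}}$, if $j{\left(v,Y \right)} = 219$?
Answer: $- \frac{219 i \sqrt{131}}{262} \approx - 9.5671 i$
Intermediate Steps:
$T{\left(C,y \right)} = 2 C$
$u{\left(R \right)} = 2 R$
$\frac{j{\left(82,190 \right)}}{u{\left(\sqrt{-17 - 114} \right)}} = \frac{219}{2 \sqrt{-17 - 114}} = \frac{219}{2 \sqrt{-131}} = \frac{219}{2 i \sqrt{131}} = 219 \left(- \frac{i \sqrt{131}}{262}\right) = - \frac{219 i \sqrt{131}}{262}$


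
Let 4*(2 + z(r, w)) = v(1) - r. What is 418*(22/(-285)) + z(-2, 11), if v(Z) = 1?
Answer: -2011/60 ≈ -33.517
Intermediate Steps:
z(r, w) = -7/4 - r/4 (z(r, w) = -2 + (1 - r)/4 = -2 + (¼ - r/4) = -7/4 - r/4)
418*(22/(-285)) + z(-2, 11) = 418*(22/(-285)) + (-7/4 - ¼*(-2)) = 418*(22*(-1/285)) + (-7/4 + ½) = 418*(-22/285) - 5/4 = -484/15 - 5/4 = -2011/60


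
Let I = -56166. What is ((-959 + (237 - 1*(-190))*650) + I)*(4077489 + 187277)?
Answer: 940061045550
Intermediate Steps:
((-959 + (237 - 1*(-190))*650) + I)*(4077489 + 187277) = ((-959 + (237 - 1*(-190))*650) - 56166)*(4077489 + 187277) = ((-959 + (237 + 190)*650) - 56166)*4264766 = ((-959 + 427*650) - 56166)*4264766 = ((-959 + 277550) - 56166)*4264766 = (276591 - 56166)*4264766 = 220425*4264766 = 940061045550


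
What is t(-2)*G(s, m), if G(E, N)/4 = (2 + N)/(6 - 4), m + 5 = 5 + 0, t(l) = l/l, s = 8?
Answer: 4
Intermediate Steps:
t(l) = 1
m = 0 (m = -5 + (5 + 0) = -5 + 5 = 0)
G(E, N) = 4 + 2*N (G(E, N) = 4*((2 + N)/(6 - 4)) = 4*((2 + N)/2) = 4*((2 + N)*(1/2)) = 4*(1 + N/2) = 4 + 2*N)
t(-2)*G(s, m) = 1*(4 + 2*0) = 1*(4 + 0) = 1*4 = 4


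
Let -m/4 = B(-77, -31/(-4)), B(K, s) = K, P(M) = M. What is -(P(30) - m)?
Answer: 278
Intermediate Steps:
m = 308 (m = -4*(-77) = 308)
-(P(30) - m) = -(30 - 1*308) = -(30 - 308) = -1*(-278) = 278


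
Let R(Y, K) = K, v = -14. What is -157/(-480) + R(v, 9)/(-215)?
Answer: 5887/20640 ≈ 0.28522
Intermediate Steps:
-157/(-480) + R(v, 9)/(-215) = -157/(-480) + 9/(-215) = -157*(-1/480) + 9*(-1/215) = 157/480 - 9/215 = 5887/20640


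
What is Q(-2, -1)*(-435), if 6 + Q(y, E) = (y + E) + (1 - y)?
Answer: 2610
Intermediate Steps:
Q(y, E) = -5 + E (Q(y, E) = -6 + ((y + E) + (1 - y)) = -6 + ((E + y) + (1 - y)) = -6 + (1 + E) = -5 + E)
Q(-2, -1)*(-435) = (-5 - 1)*(-435) = -6*(-435) = 2610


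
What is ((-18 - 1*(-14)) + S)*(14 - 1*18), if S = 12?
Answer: -32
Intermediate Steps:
((-18 - 1*(-14)) + S)*(14 - 1*18) = ((-18 - 1*(-14)) + 12)*(14 - 1*18) = ((-18 + 14) + 12)*(14 - 18) = (-4 + 12)*(-4) = 8*(-4) = -32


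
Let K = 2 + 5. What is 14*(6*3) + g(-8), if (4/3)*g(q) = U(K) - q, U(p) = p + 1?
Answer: 264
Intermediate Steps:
K = 7
U(p) = 1 + p
g(q) = 6 - 3*q/4 (g(q) = 3*((1 + 7) - q)/4 = 3*(8 - q)/4 = 6 - 3*q/4)
14*(6*3) + g(-8) = 14*(6*3) + (6 - ¾*(-8)) = 14*18 + (6 + 6) = 252 + 12 = 264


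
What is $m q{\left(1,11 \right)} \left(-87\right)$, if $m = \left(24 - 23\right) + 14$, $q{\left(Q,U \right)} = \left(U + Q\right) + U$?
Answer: $-30015$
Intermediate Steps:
$q{\left(Q,U \right)} = Q + 2 U$ ($q{\left(Q,U \right)} = \left(Q + U\right) + U = Q + 2 U$)
$m = 15$ ($m = 1 + 14 = 15$)
$m q{\left(1,11 \right)} \left(-87\right) = 15 \left(1 + 2 \cdot 11\right) \left(-87\right) = 15 \left(1 + 22\right) \left(-87\right) = 15 \cdot 23 \left(-87\right) = 345 \left(-87\right) = -30015$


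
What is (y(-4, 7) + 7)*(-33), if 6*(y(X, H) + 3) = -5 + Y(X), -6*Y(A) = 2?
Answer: -308/3 ≈ -102.67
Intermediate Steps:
Y(A) = -1/3 (Y(A) = -1/6*2 = -1/3)
y(X, H) = -35/9 (y(X, H) = -3 + (-5 - 1/3)/6 = -3 + (1/6)*(-16/3) = -3 - 8/9 = -35/9)
(y(-4, 7) + 7)*(-33) = (-35/9 + 7)*(-33) = (28/9)*(-33) = -308/3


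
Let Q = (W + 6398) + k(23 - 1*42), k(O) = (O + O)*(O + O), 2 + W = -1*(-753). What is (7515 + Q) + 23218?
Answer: 39326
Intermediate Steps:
W = 751 (W = -2 - 1*(-753) = -2 + 753 = 751)
k(O) = 4*O² (k(O) = (2*O)*(2*O) = 4*O²)
Q = 8593 (Q = (751 + 6398) + 4*(23 - 1*42)² = 7149 + 4*(23 - 42)² = 7149 + 4*(-19)² = 7149 + 4*361 = 7149 + 1444 = 8593)
(7515 + Q) + 23218 = (7515 + 8593) + 23218 = 16108 + 23218 = 39326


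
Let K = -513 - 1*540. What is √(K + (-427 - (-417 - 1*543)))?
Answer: 2*I*√130 ≈ 22.803*I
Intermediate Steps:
K = -1053 (K = -513 - 540 = -1053)
√(K + (-427 - (-417 - 1*543))) = √(-1053 + (-427 - (-417 - 1*543))) = √(-1053 + (-427 - (-417 - 543))) = √(-1053 + (-427 - 1*(-960))) = √(-1053 + (-427 + 960)) = √(-1053 + 533) = √(-520) = 2*I*√130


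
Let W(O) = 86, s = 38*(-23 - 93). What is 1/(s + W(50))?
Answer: -1/4322 ≈ -0.00023137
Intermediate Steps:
s = -4408 (s = 38*(-116) = -4408)
1/(s + W(50)) = 1/(-4408 + 86) = 1/(-4322) = -1/4322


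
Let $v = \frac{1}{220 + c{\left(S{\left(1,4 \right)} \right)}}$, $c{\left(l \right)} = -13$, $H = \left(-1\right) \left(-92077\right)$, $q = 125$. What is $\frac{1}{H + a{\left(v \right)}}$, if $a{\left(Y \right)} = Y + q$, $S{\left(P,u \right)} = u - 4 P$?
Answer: $\frac{207}{19085815} \approx 1.0846 \cdot 10^{-5}$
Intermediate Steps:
$H = 92077$
$v = \frac{1}{207}$ ($v = \frac{1}{220 - 13} = \frac{1}{207} \approx 0.0048309$)
$a{\left(Y \right)} = 125 + Y$ ($a{\left(Y \right)} = Y + 125 = 125 + Y$)
$\frac{1}{H + a{\left(v \right)}} = \frac{1}{92077 + \left(125 + \frac{1}{207}\right)} = \frac{1}{92077 + \frac{25876}{207}} = \frac{1}{\frac{19085815}{207}} = \frac{207}{19085815}$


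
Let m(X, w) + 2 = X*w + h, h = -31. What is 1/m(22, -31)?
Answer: -1/715 ≈ -0.0013986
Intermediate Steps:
m(X, w) = -33 + X*w (m(X, w) = -2 + (X*w - 31) = -2 + (-31 + X*w) = -33 + X*w)
1/m(22, -31) = 1/(-33 + 22*(-31)) = 1/(-33 - 682) = 1/(-715) = -1/715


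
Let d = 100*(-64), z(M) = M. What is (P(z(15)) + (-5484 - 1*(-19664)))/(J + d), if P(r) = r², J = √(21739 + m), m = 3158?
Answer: -92192000/40935103 - 14405*√24897/40935103 ≈ -2.3077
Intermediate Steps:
d = -6400
J = √24897 (J = √(21739 + 3158) = √24897 ≈ 157.79)
(P(z(15)) + (-5484 - 1*(-19664)))/(J + d) = (15² + (-5484 - 1*(-19664)))/(√24897 - 6400) = (225 + (-5484 + 19664))/(-6400 + √24897) = (225 + 14180)/(-6400 + √24897) = 14405/(-6400 + √24897)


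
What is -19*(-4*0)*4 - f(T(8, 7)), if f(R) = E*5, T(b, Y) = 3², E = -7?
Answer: 35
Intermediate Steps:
T(b, Y) = 9
f(R) = -35 (f(R) = -7*5 = -35)
-19*(-4*0)*4 - f(T(8, 7)) = -19*(-4*0)*4 - 1*(-35) = -0*4 + 35 = -19*0 + 35 = 0 + 35 = 35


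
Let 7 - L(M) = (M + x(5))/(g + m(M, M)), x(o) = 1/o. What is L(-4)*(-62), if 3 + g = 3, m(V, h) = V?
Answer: -3751/10 ≈ -375.10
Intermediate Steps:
g = 0 (g = -3 + 3 = 0)
L(M) = 7 - (1/5 + M)/M (L(M) = 7 - (M + 1/5)/(0 + M) = 7 - (M + 1/5)/M = 7 - (1/5 + M)/M)
L(-4)*(-62) = (6 - 1/5/(-4))*(-62) = (6 - 1/5*(-1/4))*(-62) = (6 + 1/20)*(-62) = (121/20)*(-62) = -3751/10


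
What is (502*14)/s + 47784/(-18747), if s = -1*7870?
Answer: -84635666/24589815 ≈ -3.4419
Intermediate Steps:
s = -7870
(502*14)/s + 47784/(-18747) = (502*14)/(-7870) + 47784/(-18747) = 7028*(-1/7870) + 47784*(-1/18747) = -3514/3935 - 15928/6249 = -84635666/24589815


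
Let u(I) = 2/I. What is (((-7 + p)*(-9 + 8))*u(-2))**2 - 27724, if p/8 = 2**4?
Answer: -13083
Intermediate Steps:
p = 128 (p = 8*2**4 = 8*16 = 128)
(((-7 + p)*(-9 + 8))*u(-2))**2 - 27724 = (((-7 + 128)*(-9 + 8))*(2/(-2)))**2 - 27724 = ((121*(-1))*(2*(-1/2)))**2 - 27724 = (-121*(-1))**2 - 27724 = 121**2 - 27724 = 14641 - 27724 = -13083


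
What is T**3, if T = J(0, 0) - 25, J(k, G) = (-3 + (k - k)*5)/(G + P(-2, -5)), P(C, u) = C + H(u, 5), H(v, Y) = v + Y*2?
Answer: -17576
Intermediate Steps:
H(v, Y) = v + 2*Y
P(C, u) = 10 + C + u (P(C, u) = C + (u + 2*5) = C + (u + 10) = C + (10 + u) = 10 + C + u)
J(k, G) = -3/(3 + G) (J(k, G) = (-3 + (k - k)*5)/(G + (10 - 2 - 5)) = (-3 + 0*5)/(G + 3) = (-3 + 0)/(3 + G) = -3/(3 + G))
T = -26 (T = -3/(3 + 0) - 25 = -3/3 - 25 = -3*1/3 - 25 = -1 - 25 = -26)
T**3 = (-26)**3 = -17576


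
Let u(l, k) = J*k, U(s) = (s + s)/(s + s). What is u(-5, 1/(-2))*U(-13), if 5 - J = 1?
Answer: -2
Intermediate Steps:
J = 4 (J = 5 - 1*1 = 5 - 1 = 4)
U(s) = 1 (U(s) = (2*s)/((2*s)) = (2*s)*(1/(2*s)) = 1)
u(l, k) = 4*k
u(-5, 1/(-2))*U(-13) = (4/(-2))*1 = (4*(-1/2))*1 = -2*1 = -2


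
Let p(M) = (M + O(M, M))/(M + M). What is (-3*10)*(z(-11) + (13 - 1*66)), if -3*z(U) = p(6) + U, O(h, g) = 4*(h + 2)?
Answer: 4535/3 ≈ 1511.7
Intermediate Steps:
O(h, g) = 8 + 4*h (O(h, g) = 4*(2 + h) = 8 + 4*h)
p(M) = (8 + 5*M)/(2*M) (p(M) = (M + (8 + 4*M))/(M + M) = (8 + 5*M)/((2*M)) = (8 + 5*M)*(1/(2*M)) = (8 + 5*M)/(2*M))
z(U) = -19/18 - U/3 (z(U) = -((5/2 + 4/6) + U)/3 = -((5/2 + 4*(⅙)) + U)/3 = -((5/2 + ⅔) + U)/3 = -(19/6 + U)/3 = -19/18 - U/3)
(-3*10)*(z(-11) + (13 - 1*66)) = (-3*10)*((-19/18 - ⅓*(-11)) + (13 - 1*66)) = -30*((-19/18 + 11/3) + (13 - 66)) = -30*(47/18 - 53) = -30*(-907/18) = 4535/3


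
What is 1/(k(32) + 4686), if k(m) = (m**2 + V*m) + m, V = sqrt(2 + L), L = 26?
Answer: 2871/16470946 - 16*sqrt(7)/8235473 ≈ 0.00016917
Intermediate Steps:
V = 2*sqrt(7) (V = sqrt(2 + 26) = sqrt(28) = 2*sqrt(7) ≈ 5.2915)
k(m) = m + m**2 + 2*m*sqrt(7) (k(m) = (m**2 + (2*sqrt(7))*m) + m = (m**2 + 2*m*sqrt(7)) + m = m + m**2 + 2*m*sqrt(7))
1/(k(32) + 4686) = 1/(32*(1 + 32 + 2*sqrt(7)) + 4686) = 1/(32*(33 + 2*sqrt(7)) + 4686) = 1/((1056 + 64*sqrt(7)) + 4686) = 1/(5742 + 64*sqrt(7))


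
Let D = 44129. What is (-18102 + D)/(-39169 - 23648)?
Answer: -26027/62817 ≈ -0.41433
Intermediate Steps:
(-18102 + D)/(-39169 - 23648) = (-18102 + 44129)/(-39169 - 23648) = 26027/(-62817) = 26027*(-1/62817) = -26027/62817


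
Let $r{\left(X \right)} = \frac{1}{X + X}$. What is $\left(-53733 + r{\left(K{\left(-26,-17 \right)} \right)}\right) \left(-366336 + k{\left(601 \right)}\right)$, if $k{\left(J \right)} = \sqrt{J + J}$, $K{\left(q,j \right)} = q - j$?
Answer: $19684352640 - \frac{967195 \sqrt{1202}}{18} \approx 1.9682 \cdot 10^{10}$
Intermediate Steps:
$r{\left(X \right)} = \frac{1}{2 X}$
$k{\left(J \right)} = \sqrt{2} \sqrt{J}$ ($k{\left(J \right)} = \sqrt{2 J} = \sqrt{2} \sqrt{J}$)
$\left(-53733 + r{\left(K{\left(-26,-17 \right)} \right)}\right) \left(-366336 + k{\left(601 \right)}\right) = \left(-53733 + \frac{1}{2 \left(-26 - -17\right)}\right) \left(-366336 + \sqrt{2} \sqrt{601}\right) = \left(-53733 + \frac{1}{2 \left(-26 + 17\right)}\right) \left(-366336 + \sqrt{1202}\right) = \left(-53733 + \frac{1}{2 \left(-9\right)}\right) \left(-366336 + \sqrt{1202}\right) = \left(-53733 + \frac{1}{2} \left(- \frac{1}{9}\right)\right) \left(-366336 + \sqrt{1202}\right) = \left(-53733 - \frac{1}{18}\right) \left(-366336 + \sqrt{1202}\right) = - \frac{967195 \left(-366336 + \sqrt{1202}\right)}{18} = 19684352640 - \frac{967195 \sqrt{1202}}{18}$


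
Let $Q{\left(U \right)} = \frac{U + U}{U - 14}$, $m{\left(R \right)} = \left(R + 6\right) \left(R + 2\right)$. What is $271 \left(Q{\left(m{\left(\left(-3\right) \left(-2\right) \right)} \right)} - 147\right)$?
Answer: $- \frac{1607301}{41} \approx -39202.0$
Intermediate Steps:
$m{\left(R \right)} = \left(2 + R\right) \left(6 + R\right)$ ($m{\left(R \right)} = \left(6 + R\right) \left(2 + R\right) = \left(2 + R\right) \left(6 + R\right)$)
$Q{\left(U \right)} = \frac{2 U}{-14 + U}$
$271 \left(Q{\left(m{\left(\left(-3\right) \left(-2\right) \right)} \right)} - 147\right) = 271 \left(\frac{2 \left(12 + \left(\left(-3\right) \left(-2\right)\right)^{2} + 8 \left(\left(-3\right) \left(-2\right)\right)\right)}{-14 + \left(12 + \left(\left(-3\right) \left(-2\right)\right)^{2} + 8 \left(\left(-3\right) \left(-2\right)\right)\right)} - 147\right) = 271 \left(\frac{2 \left(12 + 6^{2} + 8 \cdot 6\right)}{-14 + \left(12 + 6^{2} + 8 \cdot 6\right)} - 147\right) = 271 \left(\frac{2 \left(12 + 36 + 48\right)}{-14 + \left(12 + 36 + 48\right)} - 147\right) = 271 \left(2 \cdot 96 \frac{1}{-14 + 96} - 147\right) = 271 \left(2 \cdot 96 \cdot \frac{1}{82} - 147\right) = 271 \left(\frac{96}{41} - 147\right) = 271 \left(- \frac{5931}{41}\right) = - \frac{1607301}{41}$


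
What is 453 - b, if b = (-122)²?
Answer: -14431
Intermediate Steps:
b = 14884
453 - b = 453 - 1*14884 = 453 - 14884 = -14431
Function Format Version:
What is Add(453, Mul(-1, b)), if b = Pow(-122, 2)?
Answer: -14431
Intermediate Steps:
b = 14884
Add(453, Mul(-1, b)) = Add(453, Mul(-1, 14884)) = Add(453, -14884) = -14431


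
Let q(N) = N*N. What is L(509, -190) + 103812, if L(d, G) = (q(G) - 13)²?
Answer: 1302375381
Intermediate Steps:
q(N) = N²
L(d, G) = (-13 + G²)² (L(d, G) = (G² - 13)² = (-13 + G²)²)
L(509, -190) + 103812 = (-13 + (-190)²)² + 103812 = (-13 + 36100)² + 103812 = 36087² + 103812 = 1302271569 + 103812 = 1302375381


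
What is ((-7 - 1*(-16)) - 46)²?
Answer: 1369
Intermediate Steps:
((-7 - 1*(-16)) - 46)² = ((-7 + 16) - 46)² = (9 - 46)² = (-37)² = 1369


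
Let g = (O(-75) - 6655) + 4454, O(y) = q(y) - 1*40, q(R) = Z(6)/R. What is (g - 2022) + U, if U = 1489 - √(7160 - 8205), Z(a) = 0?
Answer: -2774 - I*√1045 ≈ -2774.0 - 32.326*I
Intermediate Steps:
q(R) = 0 (q(R) = 0/R = 0)
O(y) = -40 (O(y) = 0 - 1*40 = 0 - 40 = -40)
g = -2241 (g = (-40 - 6655) + 4454 = -6695 + 4454 = -2241)
U = 1489 - I*√1045 (U = 1489 - √(-1045) = 1489 - I*√1045 ≈ 1489.0 - 32.326*I)
(g - 2022) + U = (-2241 - 2022) + (1489 - I*√1045) = -4263 + (1489 - I*√1045) = -2774 - I*√1045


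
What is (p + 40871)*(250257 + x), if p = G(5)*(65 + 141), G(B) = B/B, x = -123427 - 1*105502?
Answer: 876090256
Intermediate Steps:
x = -228929 (x = -123427 - 105502 = -228929)
G(B) = 1
p = 206 (p = 1*(65 + 141) = 1*206 = 206)
(p + 40871)*(250257 + x) = (206 + 40871)*(250257 - 228929) = 41077*21328 = 876090256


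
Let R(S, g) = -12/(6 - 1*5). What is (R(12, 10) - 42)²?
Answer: 2916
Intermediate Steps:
R(S, g) = -12 (R(S, g) = -12/(6 - 5) = -12/1 = -12*1 = -12)
(R(12, 10) - 42)² = (-12 - 42)² = (-54)² = 2916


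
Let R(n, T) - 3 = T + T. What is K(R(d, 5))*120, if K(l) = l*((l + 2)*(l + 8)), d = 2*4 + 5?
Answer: 491400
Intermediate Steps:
d = 13 (d = 8 + 5 = 13)
R(n, T) = 3 + 2*T (R(n, T) = 3 + (T + T) = 3 + 2*T)
K(l) = l*(2 + l)*(8 + l) (K(l) = l*((2 + l)*(8 + l)) = l*(2 + l)*(8 + l))
K(R(d, 5))*120 = ((3 + 2*5)*(16 + (3 + 2*5)² + 10*(3 + 2*5)))*120 = ((3 + 10)*(16 + (3 + 10)² + 10*(3 + 10)))*120 = (13*(16 + 13² + 10*13))*120 = (13*(16 + 169 + 130))*120 = (13*315)*120 = 4095*120 = 491400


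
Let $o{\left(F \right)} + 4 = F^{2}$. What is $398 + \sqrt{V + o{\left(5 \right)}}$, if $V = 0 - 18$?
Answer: $398 + \sqrt{3} \approx 399.73$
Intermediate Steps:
$V = -18$ ($V = 0 - 18 = -18$)
$o{\left(F \right)} = -4 + F^{2}$
$398 + \sqrt{V + o{\left(5 \right)}} = 398 + \sqrt{-18 - \left(4 - 5^{2}\right)} = 398 + \sqrt{-18 + \left(-4 + 25\right)} = 398 + \sqrt{-18 + 21} = 398 + \sqrt{3}$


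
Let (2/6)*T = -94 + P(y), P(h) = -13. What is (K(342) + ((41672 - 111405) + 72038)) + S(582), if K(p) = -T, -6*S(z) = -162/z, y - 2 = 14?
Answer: 509453/194 ≈ 2626.0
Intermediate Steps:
y = 16 (y = 2 + 14 = 16)
T = -321 (T = 3*(-94 - 13) = 3*(-107) = -321)
S(z) = 27/z (S(z) = -(-27)/z = 27/z)
K(p) = 321 (K(p) = -1*(-321) = 321)
(K(342) + ((41672 - 111405) + 72038)) + S(582) = (321 + ((41672 - 111405) + 72038)) + 27/582 = (321 + (-69733 + 72038)) + 27*(1/582) = (321 + 2305) + 9/194 = 2626 + 9/194 = 509453/194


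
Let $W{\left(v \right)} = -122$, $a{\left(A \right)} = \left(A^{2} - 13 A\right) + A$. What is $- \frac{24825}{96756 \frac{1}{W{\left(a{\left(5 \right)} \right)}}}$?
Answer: $\frac{504775}{16126} \approx 31.302$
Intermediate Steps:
$a{\left(A \right)} = A^{2} - 12 A$
$- \frac{24825}{96756 \frac{1}{W{\left(a{\left(5 \right)} \right)}}} = - \frac{24825}{96756 \frac{1}{-122}} = - \frac{24825}{96756 \left(- \frac{1}{122}\right)} = - \frac{24825}{- \frac{48378}{61}} = \left(-24825\right) \left(- \frac{61}{48378}\right) = \frac{504775}{16126}$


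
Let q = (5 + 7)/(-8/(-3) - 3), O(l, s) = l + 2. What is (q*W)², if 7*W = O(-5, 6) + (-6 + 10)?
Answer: 1296/49 ≈ 26.449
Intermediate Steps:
O(l, s) = 2 + l
q = -36 (q = 12/(-8*(-⅓) - 3) = 12/(8/3 - 3) = 12/(-⅓) = 12*(-3) = -36)
W = ⅐ (W = ((2 - 5) + (-6 + 10))/7 = (-3 + 4)/7 = (⅐)*1 = ⅐ ≈ 0.14286)
(q*W)² = (-36*⅐)² = (-36/7)² = 1296/49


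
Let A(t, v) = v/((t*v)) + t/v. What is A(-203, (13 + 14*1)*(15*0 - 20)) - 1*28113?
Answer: -3081706391/109620 ≈ -28113.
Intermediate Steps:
A(t, v) = 1/t + t/v (A(t, v) = v*(1/(t*v)) + t/v = 1/t + t/v)
A(-203, (13 + 14*1)*(15*0 - 20)) - 1*28113 = (1/(-203) - 203*1/((13 + 14*1)*(15*0 - 20))) - 1*28113 = (-1/203 - 203*1/((0 - 20)*(13 + 14))) - 28113 = (-1/203 - 203/(27*(-20))) - 28113 = (-1/203 - 203/(-540)) - 28113 = (-1/203 - 203*(-1/540)) - 28113 = (-1/203 + 203/540) - 28113 = 40669/109620 - 28113 = -3081706391/109620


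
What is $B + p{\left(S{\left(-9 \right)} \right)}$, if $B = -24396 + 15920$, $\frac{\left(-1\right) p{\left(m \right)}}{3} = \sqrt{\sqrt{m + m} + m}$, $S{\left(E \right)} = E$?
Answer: $-8476 - 3 \sqrt{-9 + 3 i \sqrt{2}} \approx -8478.1 - 9.2344 i$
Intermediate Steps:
$p{\left(m \right)} = - 3 \sqrt{m + \sqrt{2} \sqrt{m}}$ ($p{\left(m \right)} = - 3 \sqrt{\sqrt{m + m} + m} = - 3 \sqrt{\sqrt{2 m} + m} = - 3 \sqrt{\sqrt{2} \sqrt{m} + m} = - 3 \sqrt{m + \sqrt{2} \sqrt{m}}$)
$B = -8476$
$B + p{\left(S{\left(-9 \right)} \right)} = -8476 - 3 \sqrt{-9 + \sqrt{2} \sqrt{-9}} = -8476 - 3 \sqrt{-9 + \sqrt{2} \cdot 3 i} = -8476 - 3 \sqrt{-9 + 3 i \sqrt{2}}$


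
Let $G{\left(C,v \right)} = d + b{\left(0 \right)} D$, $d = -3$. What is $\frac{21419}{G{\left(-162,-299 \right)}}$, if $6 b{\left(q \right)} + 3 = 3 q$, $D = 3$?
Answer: $- \frac{42838}{9} \approx -4759.8$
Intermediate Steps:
$b{\left(q \right)} = - \frac{1}{2} + \frac{q}{2}$ ($b{\left(q \right)} = - \frac{1}{2} + \frac{3 q}{6} = - \frac{1}{2} + \frac{q}{2}$)
$G{\left(C,v \right)} = - \frac{9}{2}$ ($G{\left(C,v \right)} = -3 + \left(- \frac{1}{2} + \frac{1}{2} \cdot 0\right) 3 = -3 + \left(- \frac{1}{2} + 0\right) 3 = -3 - \frac{3}{2} = - \frac{9}{2}$)
$\frac{21419}{G{\left(-162,-299 \right)}} = \frac{21419}{- \frac{9}{2}} = 21419 \left(- \frac{2}{9}\right) = - \frac{42838}{9}$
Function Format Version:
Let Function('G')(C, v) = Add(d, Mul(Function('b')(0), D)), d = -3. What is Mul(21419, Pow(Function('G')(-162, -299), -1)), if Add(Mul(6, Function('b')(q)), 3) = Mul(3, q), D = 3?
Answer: Rational(-42838, 9) ≈ -4759.8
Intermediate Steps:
Function('b')(q) = Add(Rational(-1, 2), Mul(Rational(1, 2), q)) (Function('b')(q) = Add(Rational(-1, 2), Mul(Rational(1, 6), Mul(3, q))) = Add(Rational(-1, 2), Mul(Rational(1, 2), q)))
Function('G')(C, v) = Rational(-9, 2) (Function('G')(C, v) = Add(-3, Mul(Add(Rational(-1, 2), Mul(Rational(1, 2), 0)), 3)) = Add(-3, Mul(Add(Rational(-1, 2), 0), 3)) = Add(-3, Mul(Rational(-1, 2), 3)) = Add(-3, Rational(-3, 2)) = Rational(-9, 2))
Mul(21419, Pow(Function('G')(-162, -299), -1)) = Mul(21419, Pow(Rational(-9, 2), -1)) = Mul(21419, Rational(-2, 9)) = Rational(-42838, 9)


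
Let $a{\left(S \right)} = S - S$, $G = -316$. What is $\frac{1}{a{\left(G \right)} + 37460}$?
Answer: $\frac{1}{37460} \approx 2.6695 \cdot 10^{-5}$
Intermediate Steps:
$a{\left(S \right)} = 0$
$\frac{1}{a{\left(G \right)} + 37460} = \frac{1}{0 + 37460} = \frac{1}{37460}$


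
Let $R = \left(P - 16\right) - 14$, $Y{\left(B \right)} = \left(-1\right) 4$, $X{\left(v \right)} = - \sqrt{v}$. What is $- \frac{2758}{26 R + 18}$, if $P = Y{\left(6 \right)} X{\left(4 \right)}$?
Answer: $\frac{1379}{277} \approx 4.9783$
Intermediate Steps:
$Y{\left(B \right)} = -4$
$P = 8$ ($P = - 4 \left(- \sqrt{4}\right) = - 4 \left(\left(-1\right) 2\right) = \left(-4\right) \left(-2\right) = 8$)
$R = -22$ ($R = \left(8 - 16\right) - 14 = -8 - 14 = -22$)
$- \frac{2758}{26 R + 18} = - \frac{2758}{26 \left(-22\right) + 18} = - \frac{2758}{-572 + 18} = - \frac{2758}{-554} = \left(-2758\right) \left(- \frac{1}{554}\right) = \frac{1379}{277}$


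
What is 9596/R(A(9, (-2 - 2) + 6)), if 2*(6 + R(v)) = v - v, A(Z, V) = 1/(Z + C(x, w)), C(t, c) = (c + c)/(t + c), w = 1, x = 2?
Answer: -4798/3 ≈ -1599.3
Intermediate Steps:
C(t, c) = 2*c/(c + t) (C(t, c) = (2*c)/(c + t) = 2*c/(c + t))
A(Z, V) = 1/(⅔ + Z) (A(Z, V) = 1/(Z + 2*1/(1 + 2)) = 1/(Z + 2*1/3) = 1/(Z + 2*1*(⅓)) = 1/(Z + ⅔) = 1/(⅔ + Z))
R(v) = -6 (R(v) = -6 + (v - v)/2 = -6 + (½)*0 = -6 + 0 = -6)
9596/R(A(9, (-2 - 2) + 6)) = 9596/(-6) = 9596*(-⅙) = -4798/3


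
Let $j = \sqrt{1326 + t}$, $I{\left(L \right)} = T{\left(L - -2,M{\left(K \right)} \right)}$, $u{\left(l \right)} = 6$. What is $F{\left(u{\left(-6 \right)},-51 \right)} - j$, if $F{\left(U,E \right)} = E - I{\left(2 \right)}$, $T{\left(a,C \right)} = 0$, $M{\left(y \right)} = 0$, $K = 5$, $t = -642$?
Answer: $-51 - 6 \sqrt{19} \approx -77.153$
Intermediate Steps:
$I{\left(L \right)} = 0$
$F{\left(U,E \right)} = E$ ($F{\left(U,E \right)} = E - 0 = E + 0 = E$)
$j = 6 \sqrt{19}$ ($j = \sqrt{1326 - 642} = \sqrt{684} = 6 \sqrt{19} \approx 26.153$)
$F{\left(u{\left(-6 \right)},-51 \right)} - j = -51 - 6 \sqrt{19}$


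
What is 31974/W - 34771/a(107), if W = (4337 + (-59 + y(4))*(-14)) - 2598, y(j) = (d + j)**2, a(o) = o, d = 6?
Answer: -37086997/124655 ≈ -297.52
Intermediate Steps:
y(j) = (6 + j)**2
W = 1165 (W = (4337 + (-59 + (6 + 4)**2)*(-14)) - 2598 = (4337 + (-59 + 10**2)*(-14)) - 2598 = (4337 + (-59 + 100)*(-14)) - 2598 = (4337 + 41*(-14)) - 2598 = (4337 - 574) - 2598 = 3763 - 2598 = 1165)
31974/W - 34771/a(107) = 31974/1165 - 34771/107 = -37086997/124655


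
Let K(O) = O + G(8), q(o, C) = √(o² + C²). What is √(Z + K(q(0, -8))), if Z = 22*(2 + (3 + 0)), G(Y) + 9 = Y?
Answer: 3*√13 ≈ 10.817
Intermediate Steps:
G(Y) = -9 + Y
q(o, C) = √(C² + o²)
K(O) = -1 + O (K(O) = O + (-9 + 8) = O - 1 = -1 + O)
Z = 110 (Z = 22*(2 + 3) = 22*5 = 110)
√(Z + K(q(0, -8))) = √(110 + (-1 + √((-8)² + 0²))) = √(110 + (-1 + √(64 + 0))) = √(110 + (-1 + √64)) = √(110 + (-1 + 8)) = √(110 + 7) = √117 = 3*√13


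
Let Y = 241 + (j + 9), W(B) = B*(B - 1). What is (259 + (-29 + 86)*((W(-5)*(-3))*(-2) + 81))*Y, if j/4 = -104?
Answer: -2512576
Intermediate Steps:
j = -416 (j = 4*(-104) = -416)
W(B) = B*(-1 + B)
Y = -166 (Y = 241 + (-416 + 9) = 241 - 407 = -166)
(259 + (-29 + 86)*((W(-5)*(-3))*(-2) + 81))*Y = (259 + (-29 + 86)*((-5*(-1 - 5)*(-3))*(-2) + 81))*(-166) = (259 + 57*((-5*(-6)*(-3))*(-2) + 81))*(-166) = (259 + 57*((30*(-3))*(-2) + 81))*(-166) = (259 + 57*(-90*(-2) + 81))*(-166) = (259 + 57*(180 + 81))*(-166) = (259 + 57*261)*(-166) = (259 + 14877)*(-166) = 15136*(-166) = -2512576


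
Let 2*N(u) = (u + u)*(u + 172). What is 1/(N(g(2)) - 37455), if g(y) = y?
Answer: -1/37107 ≈ -2.6949e-5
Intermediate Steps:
N(u) = u*(172 + u) (N(u) = ((u + u)*(u + 172))/2 = ((2*u)*(172 + u))/2 = (2*u*(172 + u))/2 = u*(172 + u))
1/(N(g(2)) - 37455) = 1/(2*(172 + 2) - 37455) = 1/(2*174 - 37455) = 1/(348 - 37455) = 1/(-37107) = -1/37107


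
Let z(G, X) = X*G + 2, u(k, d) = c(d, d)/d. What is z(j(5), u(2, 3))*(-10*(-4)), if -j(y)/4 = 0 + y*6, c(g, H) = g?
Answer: -4720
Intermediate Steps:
j(y) = -24*y (j(y) = -4*(0 + y*6) = -4*(0 + 6*y) = -24*y)
u(k, d) = 1 (u(k, d) = d/d = 1)
z(G, X) = 2 + G*X (z(G, X) = G*X + 2 = 2 + G*X)
z(j(5), u(2, 3))*(-10*(-4)) = (2 - 24*5*1)*(-10*(-4)) = (2 - 120*1)*40 = (2 - 120)*40 = -118*40 = -4720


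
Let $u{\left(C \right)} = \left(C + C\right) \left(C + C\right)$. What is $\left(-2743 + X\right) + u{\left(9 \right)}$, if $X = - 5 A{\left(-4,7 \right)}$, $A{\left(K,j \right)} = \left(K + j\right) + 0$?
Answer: $-2434$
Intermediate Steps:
$A{\left(K,j \right)} = K + j$
$X = -15$ ($X = - 5 \left(-4 + 7\right) = \left(-5\right) 3 = -15$)
$u{\left(C \right)} = 4 C^{2}$ ($u{\left(C \right)} = 2 C 2 C = 4 C^{2}$)
$\left(-2743 + X\right) + u{\left(9 \right)} = \left(-2743 - 15\right) + 4 \cdot 9^{2} = -2758 + 4 \cdot 81 = -2758 + 324 = -2434$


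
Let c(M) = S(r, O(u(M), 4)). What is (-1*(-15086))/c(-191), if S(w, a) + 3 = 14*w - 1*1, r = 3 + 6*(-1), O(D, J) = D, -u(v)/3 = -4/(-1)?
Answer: -7543/23 ≈ -327.96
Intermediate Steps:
u(v) = -12 (u(v) = -(-12)/(-1) = -(-12)*(-1) = -3*4 = -12)
r = -3 (r = 3 - 6 = -3)
S(w, a) = -4 + 14*w (S(w, a) = -3 + (14*w - 1*1) = -3 + (14*w - 1) = -3 + (-1 + 14*w) = -4 + 14*w)
c(M) = -46 (c(M) = -4 + 14*(-3) = -4 - 42 = -46)
(-1*(-15086))/c(-191) = -1*(-15086)/(-46) = 15086*(-1/46) = -7543/23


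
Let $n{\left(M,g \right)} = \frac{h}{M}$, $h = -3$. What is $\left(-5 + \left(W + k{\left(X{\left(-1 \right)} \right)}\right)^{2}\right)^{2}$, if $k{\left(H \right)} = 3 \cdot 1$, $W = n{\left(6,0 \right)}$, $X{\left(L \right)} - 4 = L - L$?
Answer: $\frac{25}{16} \approx 1.5625$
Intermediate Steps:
$X{\left(L \right)} = 4$ ($X{\left(L \right)} = 4 + \left(L - L\right) = 4 + 0 = 4$)
$n{\left(M,g \right)} = - \frac{3}{M}$
$W = - \frac{1}{2}$ ($W = - \frac{3}{6} = \left(-3\right) \frac{1}{6} = - \frac{1}{2} \approx -0.5$)
$k{\left(H \right)} = 3$
$\left(-5 + \left(W + k{\left(X{\left(-1 \right)} \right)}\right)^{2}\right)^{2} = \left(-5 + \left(- \frac{1}{2} + 3\right)^{2}\right)^{2} = \left(-5 + \left(\frac{5}{2}\right)^{2}\right)^{2} = \left(-5 + \frac{25}{4}\right)^{2} = \left(\frac{5}{4}\right)^{2} = \frac{25}{16}$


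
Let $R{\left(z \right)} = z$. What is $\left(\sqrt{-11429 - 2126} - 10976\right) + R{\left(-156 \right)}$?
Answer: $-11132 + i \sqrt{13555} \approx -11132.0 + 116.43 i$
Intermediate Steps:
$\left(\sqrt{-11429 - 2126} - 10976\right) + R{\left(-156 \right)} = \left(\sqrt{-11429 - 2126} - 10976\right) - 156 = \left(\sqrt{-13555} - 10976\right) - 156 = \left(i \sqrt{13555} - 10976\right) - 156 = \left(-10976 + i \sqrt{13555}\right) - 156 = -11132 + i \sqrt{13555}$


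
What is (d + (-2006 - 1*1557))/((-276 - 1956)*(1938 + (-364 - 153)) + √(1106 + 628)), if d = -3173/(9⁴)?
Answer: 4119652339264/3666688943318325 + 198730136*√6/33000200489864925 ≈ 0.0011235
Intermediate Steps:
d = -3173/6561 ≈ -0.48362
(d + (-2006 - 1*1557))/((-276 - 1956)*(1938 + (-364 - 153)) + √(1106 + 628)) = (-3173/6561 + (-2006 - 1*1557))/((-276 - 1956)*(1938 + (-364 - 153)) + √(1106 + 628)) = (-3173/6561 + (-2006 - 1557))/(-2232*(1938 - 517) + √1734) = (-3173/6561 - 3563)/(-2232*1421 + 17*√6) = -23380016/(6561*(-3171672 + 17*√6))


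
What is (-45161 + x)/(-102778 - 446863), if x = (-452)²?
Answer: -159143/549641 ≈ -0.28954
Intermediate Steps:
x = 204304
(-45161 + x)/(-102778 - 446863) = (-45161 + 204304)/(-102778 - 446863) = 159143/(-549641) = 159143*(-1/549641) = -159143/549641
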